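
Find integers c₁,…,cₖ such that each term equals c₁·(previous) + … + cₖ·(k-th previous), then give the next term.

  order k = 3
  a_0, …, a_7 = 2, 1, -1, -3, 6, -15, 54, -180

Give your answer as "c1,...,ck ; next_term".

  a_3 = -3·-1 + 0·1 + -3·2 = -3
  a_4 = -3·-3 + 0·-1 + -3·1 = 6
  a_5 = -3·6 + 0·-3 + -3·-1 = -15
  a_6 = -3·-15 + 0·6 + -3·-3 = 54
  a_7 = -3·54 + 0·-15 + -3·6 = -180
  a_8 = -3·-180 + 0·54 + -3·-15 = 585

-3,0,-3 ; 585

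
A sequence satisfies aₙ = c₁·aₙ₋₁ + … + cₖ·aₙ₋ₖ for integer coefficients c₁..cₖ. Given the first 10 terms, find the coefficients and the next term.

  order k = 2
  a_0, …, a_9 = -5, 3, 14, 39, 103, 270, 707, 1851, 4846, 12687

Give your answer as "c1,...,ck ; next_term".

3,-1 ; 33215

  a_2 = 3·3 + -1·-5 = 14
  a_3 = 3·14 + -1·3 = 39
  a_4 = 3·39 + -1·14 = 103
  a_5 = 3·103 + -1·39 = 270
  a_6 = 3·270 + -1·103 = 707
  a_7 = 3·707 + -1·270 = 1851
  a_8 = 3·1851 + -1·707 = 4846
  a_9 = 3·4846 + -1·1851 = 12687
  a_10 = 3·12687 + -1·4846 = 33215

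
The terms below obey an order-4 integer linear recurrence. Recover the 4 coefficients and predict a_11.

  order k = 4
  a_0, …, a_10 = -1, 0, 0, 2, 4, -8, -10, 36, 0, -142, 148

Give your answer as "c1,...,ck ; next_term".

0,-4,3,-4 ; 424

  a_4 = 0·2 + -4·0 + 3·0 + -4·-1 = 4
  a_5 = 0·4 + -4·2 + 3·0 + -4·0 = -8
  a_6 = 0·-8 + -4·4 + 3·2 + -4·0 = -10
  a_7 = 0·-10 + -4·-8 + 3·4 + -4·2 = 36
  a_8 = 0·36 + -4·-10 + 3·-8 + -4·4 = 0
  a_9 = 0·0 + -4·36 + 3·-10 + -4·-8 = -142
  a_10 = 0·-142 + -4·0 + 3·36 + -4·-10 = 148
  a_11 = 0·148 + -4·-142 + 3·0 + -4·36 = 424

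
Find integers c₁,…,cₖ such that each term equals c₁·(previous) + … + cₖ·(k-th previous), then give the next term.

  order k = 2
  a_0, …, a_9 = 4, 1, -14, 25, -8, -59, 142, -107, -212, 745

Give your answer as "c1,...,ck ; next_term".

  a_2 = -2·1 + -3·4 = -14
  a_3 = -2·-14 + -3·1 = 25
  a_4 = -2·25 + -3·-14 = -8
  a_5 = -2·-8 + -3·25 = -59
  a_6 = -2·-59 + -3·-8 = 142
  a_7 = -2·142 + -3·-59 = -107
  a_8 = -2·-107 + -3·142 = -212
  a_9 = -2·-212 + -3·-107 = 745
  a_10 = -2·745 + -3·-212 = -854

-2,-3 ; -854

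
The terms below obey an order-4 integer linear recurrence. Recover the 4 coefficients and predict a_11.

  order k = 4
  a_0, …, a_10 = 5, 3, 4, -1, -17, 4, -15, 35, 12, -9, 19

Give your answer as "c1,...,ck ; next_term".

-1,0,-1,-3 ; -136

  a_4 = -1·-1 + 0·4 + -1·3 + -3·5 = -17
  a_5 = -1·-17 + 0·-1 + -1·4 + -3·3 = 4
  a_6 = -1·4 + 0·-17 + -1·-1 + -3·4 = -15
  a_7 = -1·-15 + 0·4 + -1·-17 + -3·-1 = 35
  a_8 = -1·35 + 0·-15 + -1·4 + -3·-17 = 12
  a_9 = -1·12 + 0·35 + -1·-15 + -3·4 = -9
  a_10 = -1·-9 + 0·12 + -1·35 + -3·-15 = 19
  a_11 = -1·19 + 0·-9 + -1·12 + -3·35 = -136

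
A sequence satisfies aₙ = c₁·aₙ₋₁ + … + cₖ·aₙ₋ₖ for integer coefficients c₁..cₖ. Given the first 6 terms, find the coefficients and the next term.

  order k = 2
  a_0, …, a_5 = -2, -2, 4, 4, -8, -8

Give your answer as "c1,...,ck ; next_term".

  a_2 = 0·-2 + -2·-2 = 4
  a_3 = 0·4 + -2·-2 = 4
  a_4 = 0·4 + -2·4 = -8
  a_5 = 0·-8 + -2·4 = -8
  a_6 = 0·-8 + -2·-8 = 16

0,-2 ; 16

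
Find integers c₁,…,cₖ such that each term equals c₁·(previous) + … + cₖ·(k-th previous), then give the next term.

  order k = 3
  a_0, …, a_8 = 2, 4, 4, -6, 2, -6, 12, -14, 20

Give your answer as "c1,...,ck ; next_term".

-1,0,-1 ; -32

  a_3 = -1·4 + 0·4 + -1·2 = -6
  a_4 = -1·-6 + 0·4 + -1·4 = 2
  a_5 = -1·2 + 0·-6 + -1·4 = -6
  a_6 = -1·-6 + 0·2 + -1·-6 = 12
  a_7 = -1·12 + 0·-6 + -1·2 = -14
  a_8 = -1·-14 + 0·12 + -1·-6 = 20
  a_9 = -1·20 + 0·-14 + -1·12 = -32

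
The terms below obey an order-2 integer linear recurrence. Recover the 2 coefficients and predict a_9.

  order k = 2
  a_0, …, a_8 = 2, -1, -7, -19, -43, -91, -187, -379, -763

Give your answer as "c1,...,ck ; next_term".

  a_2 = 3·-1 + -2·2 = -7
  a_3 = 3·-7 + -2·-1 = -19
  a_4 = 3·-19 + -2·-7 = -43
  a_5 = 3·-43 + -2·-19 = -91
  a_6 = 3·-91 + -2·-43 = -187
  a_7 = 3·-187 + -2·-91 = -379
  a_8 = 3·-379 + -2·-187 = -763
  a_9 = 3·-763 + -2·-379 = -1531

3,-2 ; -1531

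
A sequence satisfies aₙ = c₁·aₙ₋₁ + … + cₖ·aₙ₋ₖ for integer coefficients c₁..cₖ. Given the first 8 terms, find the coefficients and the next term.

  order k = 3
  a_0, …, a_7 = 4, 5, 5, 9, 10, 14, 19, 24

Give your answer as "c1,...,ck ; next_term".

  a_3 = 0·5 + 1·5 + 1·4 = 9
  a_4 = 0·9 + 1·5 + 1·5 = 10
  a_5 = 0·10 + 1·9 + 1·5 = 14
  a_6 = 0·14 + 1·10 + 1·9 = 19
  a_7 = 0·19 + 1·14 + 1·10 = 24
  a_8 = 0·24 + 1·19 + 1·14 = 33

0,1,1 ; 33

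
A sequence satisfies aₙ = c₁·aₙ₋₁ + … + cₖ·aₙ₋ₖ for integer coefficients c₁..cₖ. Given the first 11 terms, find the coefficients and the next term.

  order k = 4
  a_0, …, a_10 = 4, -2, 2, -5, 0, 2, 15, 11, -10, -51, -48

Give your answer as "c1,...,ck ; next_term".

  a_4 = 2·-5 + -2·2 + -1·-2 + 3·4 = 0
  a_5 = 2·0 + -2·-5 + -1·2 + 3·-2 = 2
  a_6 = 2·2 + -2·0 + -1·-5 + 3·2 = 15
  a_7 = 2·15 + -2·2 + -1·0 + 3·-5 = 11
  a_8 = 2·11 + -2·15 + -1·2 + 3·0 = -10
  a_9 = 2·-10 + -2·11 + -1·15 + 3·2 = -51
  a_10 = 2·-51 + -2·-10 + -1·11 + 3·15 = -48
  a_11 = 2·-48 + -2·-51 + -1·-10 + 3·11 = 49

2,-2,-1,3 ; 49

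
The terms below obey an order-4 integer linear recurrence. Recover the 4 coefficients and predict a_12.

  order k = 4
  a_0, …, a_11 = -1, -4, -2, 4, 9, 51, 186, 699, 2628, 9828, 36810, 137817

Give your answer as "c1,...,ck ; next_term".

  a_4 = 3·4 + 3·-2 + 0·-4 + -3·-1 = 9
  a_5 = 3·9 + 3·4 + 0·-2 + -3·-4 = 51
  a_6 = 3·51 + 3·9 + 0·4 + -3·-2 = 186
  a_7 = 3·186 + 3·51 + 0·9 + -3·4 = 699
  a_8 = 3·699 + 3·186 + 0·51 + -3·9 = 2628
  a_9 = 3·2628 + 3·699 + 0·186 + -3·51 = 9828
  a_10 = 3·9828 + 3·2628 + 0·699 + -3·186 = 36810
  a_11 = 3·36810 + 3·9828 + 0·2628 + -3·699 = 137817
  a_12 = 3·137817 + 3·36810 + 0·9828 + -3·2628 = 515997

3,3,0,-3 ; 515997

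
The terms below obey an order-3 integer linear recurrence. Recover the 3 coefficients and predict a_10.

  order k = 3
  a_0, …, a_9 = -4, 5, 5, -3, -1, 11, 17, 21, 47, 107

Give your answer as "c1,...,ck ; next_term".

  a_3 = 2·5 + -1·5 + 2·-4 = -3
  a_4 = 2·-3 + -1·5 + 2·5 = -1
  a_5 = 2·-1 + -1·-3 + 2·5 = 11
  a_6 = 2·11 + -1·-1 + 2·-3 = 17
  a_7 = 2·17 + -1·11 + 2·-1 = 21
  a_8 = 2·21 + -1·17 + 2·11 = 47
  a_9 = 2·47 + -1·21 + 2·17 = 107
  a_10 = 2·107 + -1·47 + 2·21 = 209

2,-1,2 ; 209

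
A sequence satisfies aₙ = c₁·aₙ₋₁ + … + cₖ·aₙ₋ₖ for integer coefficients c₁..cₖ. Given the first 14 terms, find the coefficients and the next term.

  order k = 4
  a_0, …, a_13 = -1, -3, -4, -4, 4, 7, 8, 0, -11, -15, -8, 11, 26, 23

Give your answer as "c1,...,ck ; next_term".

0,0,-1,-1 ; -3

  a_4 = 0·-4 + 0·-4 + -1·-3 + -1·-1 = 4
  a_5 = 0·4 + 0·-4 + -1·-4 + -1·-3 = 7
  a_6 = 0·7 + 0·4 + -1·-4 + -1·-4 = 8
  a_7 = 0·8 + 0·7 + -1·4 + -1·-4 = 0
  a_8 = 0·0 + 0·8 + -1·7 + -1·4 = -11
  a_9 = 0·-11 + 0·0 + -1·8 + -1·7 = -15
  a_10 = 0·-15 + 0·-11 + -1·0 + -1·8 = -8
  a_11 = 0·-8 + 0·-15 + -1·-11 + -1·0 = 11
  a_12 = 0·11 + 0·-8 + -1·-15 + -1·-11 = 26
  a_13 = 0·26 + 0·11 + -1·-8 + -1·-15 = 23
  a_14 = 0·23 + 0·26 + -1·11 + -1·-8 = -3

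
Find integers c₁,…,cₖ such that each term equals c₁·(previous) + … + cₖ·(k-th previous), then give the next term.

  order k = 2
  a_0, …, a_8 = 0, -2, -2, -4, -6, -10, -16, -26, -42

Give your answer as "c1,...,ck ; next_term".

  a_2 = 1·-2 + 1·0 = -2
  a_3 = 1·-2 + 1·-2 = -4
  a_4 = 1·-4 + 1·-2 = -6
  a_5 = 1·-6 + 1·-4 = -10
  a_6 = 1·-10 + 1·-6 = -16
  a_7 = 1·-16 + 1·-10 = -26
  a_8 = 1·-26 + 1·-16 = -42
  a_9 = 1·-42 + 1·-26 = -68

1,1 ; -68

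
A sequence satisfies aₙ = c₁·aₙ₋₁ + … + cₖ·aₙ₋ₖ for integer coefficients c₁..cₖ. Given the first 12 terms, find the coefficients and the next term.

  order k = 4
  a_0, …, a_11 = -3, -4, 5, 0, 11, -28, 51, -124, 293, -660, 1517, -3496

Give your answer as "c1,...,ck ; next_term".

  a_4 = -2·0 + 0·5 + -2·-4 + -1·-3 = 11
  a_5 = -2·11 + 0·0 + -2·5 + -1·-4 = -28
  a_6 = -2·-28 + 0·11 + -2·0 + -1·5 = 51
  a_7 = -2·51 + 0·-28 + -2·11 + -1·0 = -124
  a_8 = -2·-124 + 0·51 + -2·-28 + -1·11 = 293
  a_9 = -2·293 + 0·-124 + -2·51 + -1·-28 = -660
  a_10 = -2·-660 + 0·293 + -2·-124 + -1·51 = 1517
  a_11 = -2·1517 + 0·-660 + -2·293 + -1·-124 = -3496
  a_12 = -2·-3496 + 0·1517 + -2·-660 + -1·293 = 8019

-2,0,-2,-1 ; 8019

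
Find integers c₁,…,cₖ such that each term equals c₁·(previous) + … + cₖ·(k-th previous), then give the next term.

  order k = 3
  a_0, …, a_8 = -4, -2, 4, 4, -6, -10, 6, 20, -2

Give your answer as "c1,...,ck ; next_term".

1,-2,1 ; -36

  a_3 = 1·4 + -2·-2 + 1·-4 = 4
  a_4 = 1·4 + -2·4 + 1·-2 = -6
  a_5 = 1·-6 + -2·4 + 1·4 = -10
  a_6 = 1·-10 + -2·-6 + 1·4 = 6
  a_7 = 1·6 + -2·-10 + 1·-6 = 20
  a_8 = 1·20 + -2·6 + 1·-10 = -2
  a_9 = 1·-2 + -2·20 + 1·6 = -36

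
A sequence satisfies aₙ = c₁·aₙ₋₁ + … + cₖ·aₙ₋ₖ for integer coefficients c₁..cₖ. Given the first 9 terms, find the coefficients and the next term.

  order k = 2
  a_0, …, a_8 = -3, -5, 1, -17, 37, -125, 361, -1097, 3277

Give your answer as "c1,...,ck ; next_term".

-2,3 ; -9845

  a_2 = -2·-5 + 3·-3 = 1
  a_3 = -2·1 + 3·-5 = -17
  a_4 = -2·-17 + 3·1 = 37
  a_5 = -2·37 + 3·-17 = -125
  a_6 = -2·-125 + 3·37 = 361
  a_7 = -2·361 + 3·-125 = -1097
  a_8 = -2·-1097 + 3·361 = 3277
  a_9 = -2·3277 + 3·-1097 = -9845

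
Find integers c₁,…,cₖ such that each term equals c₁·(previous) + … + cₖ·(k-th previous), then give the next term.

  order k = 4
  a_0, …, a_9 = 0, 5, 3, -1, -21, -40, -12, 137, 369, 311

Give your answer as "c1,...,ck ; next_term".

2,-3,-2,1 ; -771

  a_4 = 2·-1 + -3·3 + -2·5 + 1·0 = -21
  a_5 = 2·-21 + -3·-1 + -2·3 + 1·5 = -40
  a_6 = 2·-40 + -3·-21 + -2·-1 + 1·3 = -12
  a_7 = 2·-12 + -3·-40 + -2·-21 + 1·-1 = 137
  a_8 = 2·137 + -3·-12 + -2·-40 + 1·-21 = 369
  a_9 = 2·369 + -3·137 + -2·-12 + 1·-40 = 311
  a_10 = 2·311 + -3·369 + -2·137 + 1·-12 = -771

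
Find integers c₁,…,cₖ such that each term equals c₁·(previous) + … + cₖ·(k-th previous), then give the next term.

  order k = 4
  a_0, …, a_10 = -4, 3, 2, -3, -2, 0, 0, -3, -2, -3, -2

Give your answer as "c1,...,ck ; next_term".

  a_4 = 0·-3 + 1·2 + 0·3 + 1·-4 = -2
  a_5 = 0·-2 + 1·-3 + 0·2 + 1·3 = 0
  a_6 = 0·0 + 1·-2 + 0·-3 + 1·2 = 0
  a_7 = 0·0 + 1·0 + 0·-2 + 1·-3 = -3
  a_8 = 0·-3 + 1·0 + 0·0 + 1·-2 = -2
  a_9 = 0·-2 + 1·-3 + 0·0 + 1·0 = -3
  a_10 = 0·-3 + 1·-2 + 0·-3 + 1·0 = -2
  a_11 = 0·-2 + 1·-3 + 0·-2 + 1·-3 = -6

0,1,0,1 ; -6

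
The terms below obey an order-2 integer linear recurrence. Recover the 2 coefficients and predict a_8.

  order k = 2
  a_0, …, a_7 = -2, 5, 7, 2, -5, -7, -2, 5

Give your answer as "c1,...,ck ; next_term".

1,-1 ; 7

  a_2 = 1·5 + -1·-2 = 7
  a_3 = 1·7 + -1·5 = 2
  a_4 = 1·2 + -1·7 = -5
  a_5 = 1·-5 + -1·2 = -7
  a_6 = 1·-7 + -1·-5 = -2
  a_7 = 1·-2 + -1·-7 = 5
  a_8 = 1·5 + -1·-2 = 7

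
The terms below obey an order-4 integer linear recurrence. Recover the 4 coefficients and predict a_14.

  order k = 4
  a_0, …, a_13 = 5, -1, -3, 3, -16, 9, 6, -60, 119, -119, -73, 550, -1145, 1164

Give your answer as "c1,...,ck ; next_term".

-1,0,3,-2 ; 632

  a_4 = -1·3 + 0·-3 + 3·-1 + -2·5 = -16
  a_5 = -1·-16 + 0·3 + 3·-3 + -2·-1 = 9
  a_6 = -1·9 + 0·-16 + 3·3 + -2·-3 = 6
  a_7 = -1·6 + 0·9 + 3·-16 + -2·3 = -60
  a_8 = -1·-60 + 0·6 + 3·9 + -2·-16 = 119
  a_9 = -1·119 + 0·-60 + 3·6 + -2·9 = -119
  a_10 = -1·-119 + 0·119 + 3·-60 + -2·6 = -73
  a_11 = -1·-73 + 0·-119 + 3·119 + -2·-60 = 550
  a_12 = -1·550 + 0·-73 + 3·-119 + -2·119 = -1145
  a_13 = -1·-1145 + 0·550 + 3·-73 + -2·-119 = 1164
  a_14 = -1·1164 + 0·-1145 + 3·550 + -2·-73 = 632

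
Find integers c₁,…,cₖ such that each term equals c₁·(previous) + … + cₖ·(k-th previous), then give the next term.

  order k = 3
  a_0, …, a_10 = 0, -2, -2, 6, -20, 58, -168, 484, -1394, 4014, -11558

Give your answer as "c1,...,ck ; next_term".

  a_3 = -3·-2 + 0·-2 + 1·0 = 6
  a_4 = -3·6 + 0·-2 + 1·-2 = -20
  a_5 = -3·-20 + 0·6 + 1·-2 = 58
  a_6 = -3·58 + 0·-20 + 1·6 = -168
  a_7 = -3·-168 + 0·58 + 1·-20 = 484
  a_8 = -3·484 + 0·-168 + 1·58 = -1394
  a_9 = -3·-1394 + 0·484 + 1·-168 = 4014
  a_10 = -3·4014 + 0·-1394 + 1·484 = -11558
  a_11 = -3·-11558 + 0·4014 + 1·-1394 = 33280

-3,0,1 ; 33280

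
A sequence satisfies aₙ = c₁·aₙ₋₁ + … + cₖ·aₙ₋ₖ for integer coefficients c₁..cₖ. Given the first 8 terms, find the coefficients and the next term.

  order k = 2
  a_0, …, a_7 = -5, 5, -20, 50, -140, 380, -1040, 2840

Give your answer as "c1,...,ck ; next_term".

-2,2 ; -7760

  a_2 = -2·5 + 2·-5 = -20
  a_3 = -2·-20 + 2·5 = 50
  a_4 = -2·50 + 2·-20 = -140
  a_5 = -2·-140 + 2·50 = 380
  a_6 = -2·380 + 2·-140 = -1040
  a_7 = -2·-1040 + 2·380 = 2840
  a_8 = -2·2840 + 2·-1040 = -7760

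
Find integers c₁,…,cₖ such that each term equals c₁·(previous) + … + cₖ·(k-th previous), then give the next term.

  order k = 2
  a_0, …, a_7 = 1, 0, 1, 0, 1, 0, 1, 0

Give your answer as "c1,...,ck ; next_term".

  a_2 = 0·0 + 1·1 = 1
  a_3 = 0·1 + 1·0 = 0
  a_4 = 0·0 + 1·1 = 1
  a_5 = 0·1 + 1·0 = 0
  a_6 = 0·0 + 1·1 = 1
  a_7 = 0·1 + 1·0 = 0
  a_8 = 0·0 + 1·1 = 1

0,1 ; 1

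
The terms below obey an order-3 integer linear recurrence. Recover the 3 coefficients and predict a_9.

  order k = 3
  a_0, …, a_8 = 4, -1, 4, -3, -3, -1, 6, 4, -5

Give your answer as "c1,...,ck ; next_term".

0,-1,-1 ; -10

  a_3 = 0·4 + -1·-1 + -1·4 = -3
  a_4 = 0·-3 + -1·4 + -1·-1 = -3
  a_5 = 0·-3 + -1·-3 + -1·4 = -1
  a_6 = 0·-1 + -1·-3 + -1·-3 = 6
  a_7 = 0·6 + -1·-1 + -1·-3 = 4
  a_8 = 0·4 + -1·6 + -1·-1 = -5
  a_9 = 0·-5 + -1·4 + -1·6 = -10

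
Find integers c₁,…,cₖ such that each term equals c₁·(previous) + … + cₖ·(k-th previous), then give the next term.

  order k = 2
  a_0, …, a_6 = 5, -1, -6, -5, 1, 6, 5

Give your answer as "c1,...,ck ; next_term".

  a_2 = 1·-1 + -1·5 = -6
  a_3 = 1·-6 + -1·-1 = -5
  a_4 = 1·-5 + -1·-6 = 1
  a_5 = 1·1 + -1·-5 = 6
  a_6 = 1·6 + -1·1 = 5
  a_7 = 1·5 + -1·6 = -1

1,-1 ; -1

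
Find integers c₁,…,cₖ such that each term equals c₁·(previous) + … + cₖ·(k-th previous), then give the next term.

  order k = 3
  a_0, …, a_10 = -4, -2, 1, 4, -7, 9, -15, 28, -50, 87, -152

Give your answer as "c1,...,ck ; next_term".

  a_3 = -2·1 + -1·-2 + -1·-4 = 4
  a_4 = -2·4 + -1·1 + -1·-2 = -7
  a_5 = -2·-7 + -1·4 + -1·1 = 9
  a_6 = -2·9 + -1·-7 + -1·4 = -15
  a_7 = -2·-15 + -1·9 + -1·-7 = 28
  a_8 = -2·28 + -1·-15 + -1·9 = -50
  a_9 = -2·-50 + -1·28 + -1·-15 = 87
  a_10 = -2·87 + -1·-50 + -1·28 = -152
  a_11 = -2·-152 + -1·87 + -1·-50 = 267

-2,-1,-1 ; 267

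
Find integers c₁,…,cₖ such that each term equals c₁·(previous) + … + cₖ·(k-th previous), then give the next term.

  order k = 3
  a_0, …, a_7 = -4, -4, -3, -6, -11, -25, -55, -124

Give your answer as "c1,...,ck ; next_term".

  a_3 = 2·-3 + 1·-4 + -1·-4 = -6
  a_4 = 2·-6 + 1·-3 + -1·-4 = -11
  a_5 = 2·-11 + 1·-6 + -1·-3 = -25
  a_6 = 2·-25 + 1·-11 + -1·-6 = -55
  a_7 = 2·-55 + 1·-25 + -1·-11 = -124
  a_8 = 2·-124 + 1·-55 + -1·-25 = -278

2,1,-1 ; -278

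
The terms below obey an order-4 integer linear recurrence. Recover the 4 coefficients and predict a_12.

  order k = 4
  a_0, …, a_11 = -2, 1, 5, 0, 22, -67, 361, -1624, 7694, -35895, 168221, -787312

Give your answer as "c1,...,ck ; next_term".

  a_4 = -4·0 + 4·5 + 4·1 + 1·-2 = 22
  a_5 = -4·22 + 4·0 + 4·5 + 1·1 = -67
  a_6 = -4·-67 + 4·22 + 4·0 + 1·5 = 361
  a_7 = -4·361 + 4·-67 + 4·22 + 1·0 = -1624
  a_8 = -4·-1624 + 4·361 + 4·-67 + 1·22 = 7694
  a_9 = -4·7694 + 4·-1624 + 4·361 + 1·-67 = -35895
  a_10 = -4·-35895 + 4·7694 + 4·-1624 + 1·361 = 168221
  a_11 = -4·168221 + 4·-35895 + 4·7694 + 1·-1624 = -787312
  a_12 = -4·-787312 + 4·168221 + 4·-35895 + 1·7694 = 3686246

-4,4,4,1 ; 3686246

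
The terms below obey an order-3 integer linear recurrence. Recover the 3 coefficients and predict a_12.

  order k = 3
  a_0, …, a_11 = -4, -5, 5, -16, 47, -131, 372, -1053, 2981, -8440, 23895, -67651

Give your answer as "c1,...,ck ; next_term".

-2,2,-1 ; 191532

  a_3 = -2·5 + 2·-5 + -1·-4 = -16
  a_4 = -2·-16 + 2·5 + -1·-5 = 47
  a_5 = -2·47 + 2·-16 + -1·5 = -131
  a_6 = -2·-131 + 2·47 + -1·-16 = 372
  a_7 = -2·372 + 2·-131 + -1·47 = -1053
  a_8 = -2·-1053 + 2·372 + -1·-131 = 2981
  a_9 = -2·2981 + 2·-1053 + -1·372 = -8440
  a_10 = -2·-8440 + 2·2981 + -1·-1053 = 23895
  a_11 = -2·23895 + 2·-8440 + -1·2981 = -67651
  a_12 = -2·-67651 + 2·23895 + -1·-8440 = 191532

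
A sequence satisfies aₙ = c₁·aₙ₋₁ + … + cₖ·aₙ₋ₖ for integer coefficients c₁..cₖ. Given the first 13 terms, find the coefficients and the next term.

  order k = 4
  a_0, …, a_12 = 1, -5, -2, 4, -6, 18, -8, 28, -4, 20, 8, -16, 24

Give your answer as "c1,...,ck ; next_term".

  a_4 = 0·4 + 2·-2 + 0·-5 + -2·1 = -6
  a_5 = 0·-6 + 2·4 + 0·-2 + -2·-5 = 18
  a_6 = 0·18 + 2·-6 + 0·4 + -2·-2 = -8
  a_7 = 0·-8 + 2·18 + 0·-6 + -2·4 = 28
  a_8 = 0·28 + 2·-8 + 0·18 + -2·-6 = -4
  a_9 = 0·-4 + 2·28 + 0·-8 + -2·18 = 20
  a_10 = 0·20 + 2·-4 + 0·28 + -2·-8 = 8
  a_11 = 0·8 + 2·20 + 0·-4 + -2·28 = -16
  a_12 = 0·-16 + 2·8 + 0·20 + -2·-4 = 24
  a_13 = 0·24 + 2·-16 + 0·8 + -2·20 = -72

0,2,0,-2 ; -72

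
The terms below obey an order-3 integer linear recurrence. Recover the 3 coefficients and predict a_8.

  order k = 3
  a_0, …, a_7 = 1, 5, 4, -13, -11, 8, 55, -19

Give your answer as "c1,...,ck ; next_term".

  a_3 = -1·4 + -1·5 + -4·1 = -13
  a_4 = -1·-13 + -1·4 + -4·5 = -11
  a_5 = -1·-11 + -1·-13 + -4·4 = 8
  a_6 = -1·8 + -1·-11 + -4·-13 = 55
  a_7 = -1·55 + -1·8 + -4·-11 = -19
  a_8 = -1·-19 + -1·55 + -4·8 = -68

-1,-1,-4 ; -68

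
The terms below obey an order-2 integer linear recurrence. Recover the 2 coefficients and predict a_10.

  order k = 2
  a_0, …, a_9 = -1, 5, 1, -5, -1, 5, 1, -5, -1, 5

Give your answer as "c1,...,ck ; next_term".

0,-1 ; 1

  a_2 = 0·5 + -1·-1 = 1
  a_3 = 0·1 + -1·5 = -5
  a_4 = 0·-5 + -1·1 = -1
  a_5 = 0·-1 + -1·-5 = 5
  a_6 = 0·5 + -1·-1 = 1
  a_7 = 0·1 + -1·5 = -5
  a_8 = 0·-5 + -1·1 = -1
  a_9 = 0·-1 + -1·-5 = 5
  a_10 = 0·5 + -1·-1 = 1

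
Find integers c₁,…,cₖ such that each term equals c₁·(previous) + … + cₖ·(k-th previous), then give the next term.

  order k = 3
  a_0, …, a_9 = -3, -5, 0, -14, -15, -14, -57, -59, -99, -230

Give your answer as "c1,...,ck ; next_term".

0,1,3 ; -276

  a_3 = 0·0 + 1·-5 + 3·-3 = -14
  a_4 = 0·-14 + 1·0 + 3·-5 = -15
  a_5 = 0·-15 + 1·-14 + 3·0 = -14
  a_6 = 0·-14 + 1·-15 + 3·-14 = -57
  a_7 = 0·-57 + 1·-14 + 3·-15 = -59
  a_8 = 0·-59 + 1·-57 + 3·-14 = -99
  a_9 = 0·-99 + 1·-59 + 3·-57 = -230
  a_10 = 0·-230 + 1·-99 + 3·-59 = -276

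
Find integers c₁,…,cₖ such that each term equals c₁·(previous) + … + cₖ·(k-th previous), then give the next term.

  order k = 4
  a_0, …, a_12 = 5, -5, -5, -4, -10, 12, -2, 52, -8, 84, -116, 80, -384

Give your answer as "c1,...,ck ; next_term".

0,2,-2,-2 ; 224

  a_4 = 0·-4 + 2·-5 + -2·-5 + -2·5 = -10
  a_5 = 0·-10 + 2·-4 + -2·-5 + -2·-5 = 12
  a_6 = 0·12 + 2·-10 + -2·-4 + -2·-5 = -2
  a_7 = 0·-2 + 2·12 + -2·-10 + -2·-4 = 52
  a_8 = 0·52 + 2·-2 + -2·12 + -2·-10 = -8
  a_9 = 0·-8 + 2·52 + -2·-2 + -2·12 = 84
  a_10 = 0·84 + 2·-8 + -2·52 + -2·-2 = -116
  a_11 = 0·-116 + 2·84 + -2·-8 + -2·52 = 80
  a_12 = 0·80 + 2·-116 + -2·84 + -2·-8 = -384
  a_13 = 0·-384 + 2·80 + -2·-116 + -2·84 = 224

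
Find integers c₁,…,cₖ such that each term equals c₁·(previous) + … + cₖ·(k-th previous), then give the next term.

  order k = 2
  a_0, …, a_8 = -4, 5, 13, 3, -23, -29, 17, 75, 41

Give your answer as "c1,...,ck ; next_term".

1,-2 ; -109

  a_2 = 1·5 + -2·-4 = 13
  a_3 = 1·13 + -2·5 = 3
  a_4 = 1·3 + -2·13 = -23
  a_5 = 1·-23 + -2·3 = -29
  a_6 = 1·-29 + -2·-23 = 17
  a_7 = 1·17 + -2·-29 = 75
  a_8 = 1·75 + -2·17 = 41
  a_9 = 1·41 + -2·75 = -109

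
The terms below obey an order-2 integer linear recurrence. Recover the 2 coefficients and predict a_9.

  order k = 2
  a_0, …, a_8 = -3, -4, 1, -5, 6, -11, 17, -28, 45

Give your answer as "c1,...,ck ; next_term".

-1,1 ; -73

  a_2 = -1·-4 + 1·-3 = 1
  a_3 = -1·1 + 1·-4 = -5
  a_4 = -1·-5 + 1·1 = 6
  a_5 = -1·6 + 1·-5 = -11
  a_6 = -1·-11 + 1·6 = 17
  a_7 = -1·17 + 1·-11 = -28
  a_8 = -1·-28 + 1·17 = 45
  a_9 = -1·45 + 1·-28 = -73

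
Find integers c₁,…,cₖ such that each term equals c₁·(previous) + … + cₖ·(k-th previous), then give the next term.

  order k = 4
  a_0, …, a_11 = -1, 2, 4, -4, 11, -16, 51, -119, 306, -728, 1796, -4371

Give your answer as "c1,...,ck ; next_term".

-2,1,1,3 ; 10728

  a_4 = -2·-4 + 1·4 + 1·2 + 3·-1 = 11
  a_5 = -2·11 + 1·-4 + 1·4 + 3·2 = -16
  a_6 = -2·-16 + 1·11 + 1·-4 + 3·4 = 51
  a_7 = -2·51 + 1·-16 + 1·11 + 3·-4 = -119
  a_8 = -2·-119 + 1·51 + 1·-16 + 3·11 = 306
  a_9 = -2·306 + 1·-119 + 1·51 + 3·-16 = -728
  a_10 = -2·-728 + 1·306 + 1·-119 + 3·51 = 1796
  a_11 = -2·1796 + 1·-728 + 1·306 + 3·-119 = -4371
  a_12 = -2·-4371 + 1·1796 + 1·-728 + 3·306 = 10728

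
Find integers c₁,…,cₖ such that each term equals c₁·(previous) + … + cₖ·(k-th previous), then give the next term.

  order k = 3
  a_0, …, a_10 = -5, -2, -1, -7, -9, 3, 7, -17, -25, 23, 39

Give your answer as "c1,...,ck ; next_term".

1,-2,2 ; -57

  a_3 = 1·-1 + -2·-2 + 2·-5 = -7
  a_4 = 1·-7 + -2·-1 + 2·-2 = -9
  a_5 = 1·-9 + -2·-7 + 2·-1 = 3
  a_6 = 1·3 + -2·-9 + 2·-7 = 7
  a_7 = 1·7 + -2·3 + 2·-9 = -17
  a_8 = 1·-17 + -2·7 + 2·3 = -25
  a_9 = 1·-25 + -2·-17 + 2·7 = 23
  a_10 = 1·23 + -2·-25 + 2·-17 = 39
  a_11 = 1·39 + -2·23 + 2·-25 = -57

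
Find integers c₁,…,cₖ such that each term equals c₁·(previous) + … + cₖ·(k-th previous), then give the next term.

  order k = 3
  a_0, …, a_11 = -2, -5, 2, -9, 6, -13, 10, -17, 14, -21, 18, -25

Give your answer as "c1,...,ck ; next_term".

-1,1,1 ; 22

  a_3 = -1·2 + 1·-5 + 1·-2 = -9
  a_4 = -1·-9 + 1·2 + 1·-5 = 6
  a_5 = -1·6 + 1·-9 + 1·2 = -13
  a_6 = -1·-13 + 1·6 + 1·-9 = 10
  a_7 = -1·10 + 1·-13 + 1·6 = -17
  a_8 = -1·-17 + 1·10 + 1·-13 = 14
  a_9 = -1·14 + 1·-17 + 1·10 = -21
  a_10 = -1·-21 + 1·14 + 1·-17 = 18
  a_11 = -1·18 + 1·-21 + 1·14 = -25
  a_12 = -1·-25 + 1·18 + 1·-21 = 22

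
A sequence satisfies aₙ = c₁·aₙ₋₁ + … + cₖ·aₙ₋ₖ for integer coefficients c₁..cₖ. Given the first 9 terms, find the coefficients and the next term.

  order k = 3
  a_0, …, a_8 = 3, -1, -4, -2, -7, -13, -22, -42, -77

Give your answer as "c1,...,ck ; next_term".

1,1,1 ; -141

  a_3 = 1·-4 + 1·-1 + 1·3 = -2
  a_4 = 1·-2 + 1·-4 + 1·-1 = -7
  a_5 = 1·-7 + 1·-2 + 1·-4 = -13
  a_6 = 1·-13 + 1·-7 + 1·-2 = -22
  a_7 = 1·-22 + 1·-13 + 1·-7 = -42
  a_8 = 1·-42 + 1·-22 + 1·-13 = -77
  a_9 = 1·-77 + 1·-42 + 1·-22 = -141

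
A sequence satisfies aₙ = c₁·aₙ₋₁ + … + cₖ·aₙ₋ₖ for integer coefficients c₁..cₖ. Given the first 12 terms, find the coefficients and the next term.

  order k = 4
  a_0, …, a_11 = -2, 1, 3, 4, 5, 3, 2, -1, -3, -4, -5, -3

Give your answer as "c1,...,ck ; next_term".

  a_4 = 0·4 + 1·3 + 0·1 + -1·-2 = 5
  a_5 = 0·5 + 1·4 + 0·3 + -1·1 = 3
  a_6 = 0·3 + 1·5 + 0·4 + -1·3 = 2
  a_7 = 0·2 + 1·3 + 0·5 + -1·4 = -1
  a_8 = 0·-1 + 1·2 + 0·3 + -1·5 = -3
  a_9 = 0·-3 + 1·-1 + 0·2 + -1·3 = -4
  a_10 = 0·-4 + 1·-3 + 0·-1 + -1·2 = -5
  a_11 = 0·-5 + 1·-4 + 0·-3 + -1·-1 = -3
  a_12 = 0·-3 + 1·-5 + 0·-4 + -1·-3 = -2

0,1,0,-1 ; -2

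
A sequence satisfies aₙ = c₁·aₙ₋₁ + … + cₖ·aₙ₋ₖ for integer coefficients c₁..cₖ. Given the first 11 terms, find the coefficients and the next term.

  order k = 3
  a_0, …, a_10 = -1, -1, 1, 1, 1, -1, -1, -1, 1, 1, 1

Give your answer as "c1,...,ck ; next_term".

0,0,-1 ; -1

  a_3 = 0·1 + 0·-1 + -1·-1 = 1
  a_4 = 0·1 + 0·1 + -1·-1 = 1
  a_5 = 0·1 + 0·1 + -1·1 = -1
  a_6 = 0·-1 + 0·1 + -1·1 = -1
  a_7 = 0·-1 + 0·-1 + -1·1 = -1
  a_8 = 0·-1 + 0·-1 + -1·-1 = 1
  a_9 = 0·1 + 0·-1 + -1·-1 = 1
  a_10 = 0·1 + 0·1 + -1·-1 = 1
  a_11 = 0·1 + 0·1 + -1·1 = -1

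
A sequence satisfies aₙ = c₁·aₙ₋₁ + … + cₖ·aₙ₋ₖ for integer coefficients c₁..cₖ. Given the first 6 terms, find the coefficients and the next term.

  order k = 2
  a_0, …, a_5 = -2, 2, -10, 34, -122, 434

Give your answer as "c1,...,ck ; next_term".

-3,2 ; -1546

  a_2 = -3·2 + 2·-2 = -10
  a_3 = -3·-10 + 2·2 = 34
  a_4 = -3·34 + 2·-10 = -122
  a_5 = -3·-122 + 2·34 = 434
  a_6 = -3·434 + 2·-122 = -1546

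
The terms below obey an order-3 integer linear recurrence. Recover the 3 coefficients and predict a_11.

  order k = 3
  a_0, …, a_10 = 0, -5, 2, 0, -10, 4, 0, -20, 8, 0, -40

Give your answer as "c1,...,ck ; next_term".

0,0,2 ; 16

  a_3 = 0·2 + 0·-5 + 2·0 = 0
  a_4 = 0·0 + 0·2 + 2·-5 = -10
  a_5 = 0·-10 + 0·0 + 2·2 = 4
  a_6 = 0·4 + 0·-10 + 2·0 = 0
  a_7 = 0·0 + 0·4 + 2·-10 = -20
  a_8 = 0·-20 + 0·0 + 2·4 = 8
  a_9 = 0·8 + 0·-20 + 2·0 = 0
  a_10 = 0·0 + 0·8 + 2·-20 = -40
  a_11 = 0·-40 + 0·0 + 2·8 = 16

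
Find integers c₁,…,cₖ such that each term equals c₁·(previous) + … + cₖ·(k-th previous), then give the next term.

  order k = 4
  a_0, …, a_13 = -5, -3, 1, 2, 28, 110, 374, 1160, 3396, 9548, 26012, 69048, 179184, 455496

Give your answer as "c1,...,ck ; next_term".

  a_4 = 4·2 + -2·1 + -4·-3 + -2·-5 = 28
  a_5 = 4·28 + -2·2 + -4·1 + -2·-3 = 110
  a_6 = 4·110 + -2·28 + -4·2 + -2·1 = 374
  a_7 = 4·374 + -2·110 + -4·28 + -2·2 = 1160
  a_8 = 4·1160 + -2·374 + -4·110 + -2·28 = 3396
  a_9 = 4·3396 + -2·1160 + -4·374 + -2·110 = 9548
  a_10 = 4·9548 + -2·3396 + -4·1160 + -2·374 = 26012
  a_11 = 4·26012 + -2·9548 + -4·3396 + -2·1160 = 69048
  a_12 = 4·69048 + -2·26012 + -4·9548 + -2·3396 = 179184
  a_13 = 4·179184 + -2·69048 + -4·26012 + -2·9548 = 455496
  a_14 = 4·455496 + -2·179184 + -4·69048 + -2·26012 = 1135400

4,-2,-4,-2 ; 1135400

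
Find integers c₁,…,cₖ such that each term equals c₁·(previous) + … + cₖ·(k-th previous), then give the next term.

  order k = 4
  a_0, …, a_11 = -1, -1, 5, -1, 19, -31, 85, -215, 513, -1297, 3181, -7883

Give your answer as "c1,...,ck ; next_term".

-1,3,-2,-1 ; 19507

  a_4 = -1·-1 + 3·5 + -2·-1 + -1·-1 = 19
  a_5 = -1·19 + 3·-1 + -2·5 + -1·-1 = -31
  a_6 = -1·-31 + 3·19 + -2·-1 + -1·5 = 85
  a_7 = -1·85 + 3·-31 + -2·19 + -1·-1 = -215
  a_8 = -1·-215 + 3·85 + -2·-31 + -1·19 = 513
  a_9 = -1·513 + 3·-215 + -2·85 + -1·-31 = -1297
  a_10 = -1·-1297 + 3·513 + -2·-215 + -1·85 = 3181
  a_11 = -1·3181 + 3·-1297 + -2·513 + -1·-215 = -7883
  a_12 = -1·-7883 + 3·3181 + -2·-1297 + -1·513 = 19507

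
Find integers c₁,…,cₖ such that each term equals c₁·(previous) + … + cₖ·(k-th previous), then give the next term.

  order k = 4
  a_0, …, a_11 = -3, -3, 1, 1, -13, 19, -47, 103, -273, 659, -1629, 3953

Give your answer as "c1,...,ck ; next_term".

  a_4 = -2·1 + 1·1 + 1·-3 + 3·-3 = -13
  a_5 = -2·-13 + 1·1 + 1·1 + 3·-3 = 19
  a_6 = -2·19 + 1·-13 + 1·1 + 3·1 = -47
  a_7 = -2·-47 + 1·19 + 1·-13 + 3·1 = 103
  a_8 = -2·103 + 1·-47 + 1·19 + 3·-13 = -273
  a_9 = -2·-273 + 1·103 + 1·-47 + 3·19 = 659
  a_10 = -2·659 + 1·-273 + 1·103 + 3·-47 = -1629
  a_11 = -2·-1629 + 1·659 + 1·-273 + 3·103 = 3953
  a_12 = -2·3953 + 1·-1629 + 1·659 + 3·-273 = -9695

-2,1,1,3 ; -9695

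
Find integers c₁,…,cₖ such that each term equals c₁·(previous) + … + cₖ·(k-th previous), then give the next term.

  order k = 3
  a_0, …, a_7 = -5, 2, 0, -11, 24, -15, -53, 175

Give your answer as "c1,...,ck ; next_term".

-2,-3,1 ; -206

  a_3 = -2·0 + -3·2 + 1·-5 = -11
  a_4 = -2·-11 + -3·0 + 1·2 = 24
  a_5 = -2·24 + -3·-11 + 1·0 = -15
  a_6 = -2·-15 + -3·24 + 1·-11 = -53
  a_7 = -2·-53 + -3·-15 + 1·24 = 175
  a_8 = -2·175 + -3·-53 + 1·-15 = -206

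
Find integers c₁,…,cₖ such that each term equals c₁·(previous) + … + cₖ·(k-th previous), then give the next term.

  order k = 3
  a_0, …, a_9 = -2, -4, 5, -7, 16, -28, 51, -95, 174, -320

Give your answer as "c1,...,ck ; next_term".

  a_3 = -1·5 + 1·-4 + -1·-2 = -7
  a_4 = -1·-7 + 1·5 + -1·-4 = 16
  a_5 = -1·16 + 1·-7 + -1·5 = -28
  a_6 = -1·-28 + 1·16 + -1·-7 = 51
  a_7 = -1·51 + 1·-28 + -1·16 = -95
  a_8 = -1·-95 + 1·51 + -1·-28 = 174
  a_9 = -1·174 + 1·-95 + -1·51 = -320
  a_10 = -1·-320 + 1·174 + -1·-95 = 589

-1,1,-1 ; 589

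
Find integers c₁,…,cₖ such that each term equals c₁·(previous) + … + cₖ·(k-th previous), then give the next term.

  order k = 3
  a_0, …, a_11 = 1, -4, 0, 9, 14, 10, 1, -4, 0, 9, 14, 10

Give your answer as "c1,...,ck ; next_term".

  a_3 = 2·0 + -2·-4 + 1·1 = 9
  a_4 = 2·9 + -2·0 + 1·-4 = 14
  a_5 = 2·14 + -2·9 + 1·0 = 10
  a_6 = 2·10 + -2·14 + 1·9 = 1
  a_7 = 2·1 + -2·10 + 1·14 = -4
  a_8 = 2·-4 + -2·1 + 1·10 = 0
  a_9 = 2·0 + -2·-4 + 1·1 = 9
  a_10 = 2·9 + -2·0 + 1·-4 = 14
  a_11 = 2·14 + -2·9 + 1·0 = 10
  a_12 = 2·10 + -2·14 + 1·9 = 1

2,-2,1 ; 1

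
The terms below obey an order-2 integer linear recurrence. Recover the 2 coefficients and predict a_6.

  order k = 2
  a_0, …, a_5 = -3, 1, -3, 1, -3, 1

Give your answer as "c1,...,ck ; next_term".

0,1 ; -3

  a_2 = 0·1 + 1·-3 = -3
  a_3 = 0·-3 + 1·1 = 1
  a_4 = 0·1 + 1·-3 = -3
  a_5 = 0·-3 + 1·1 = 1
  a_6 = 0·1 + 1·-3 = -3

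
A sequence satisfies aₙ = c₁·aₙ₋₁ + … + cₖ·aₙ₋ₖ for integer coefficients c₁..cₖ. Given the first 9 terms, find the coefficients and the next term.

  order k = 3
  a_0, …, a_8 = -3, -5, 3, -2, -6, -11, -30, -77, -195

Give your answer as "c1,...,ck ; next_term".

2,1,1 ; -497

  a_3 = 2·3 + 1·-5 + 1·-3 = -2
  a_4 = 2·-2 + 1·3 + 1·-5 = -6
  a_5 = 2·-6 + 1·-2 + 1·3 = -11
  a_6 = 2·-11 + 1·-6 + 1·-2 = -30
  a_7 = 2·-30 + 1·-11 + 1·-6 = -77
  a_8 = 2·-77 + 1·-30 + 1·-11 = -195
  a_9 = 2·-195 + 1·-77 + 1·-30 = -497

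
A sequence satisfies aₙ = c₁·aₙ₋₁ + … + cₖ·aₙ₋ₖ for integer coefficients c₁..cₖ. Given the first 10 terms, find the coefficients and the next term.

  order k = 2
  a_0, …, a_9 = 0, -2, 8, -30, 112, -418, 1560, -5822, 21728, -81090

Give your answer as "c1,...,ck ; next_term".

-4,-1 ; 302632

  a_2 = -4·-2 + -1·0 = 8
  a_3 = -4·8 + -1·-2 = -30
  a_4 = -4·-30 + -1·8 = 112
  a_5 = -4·112 + -1·-30 = -418
  a_6 = -4·-418 + -1·112 = 1560
  a_7 = -4·1560 + -1·-418 = -5822
  a_8 = -4·-5822 + -1·1560 = 21728
  a_9 = -4·21728 + -1·-5822 = -81090
  a_10 = -4·-81090 + -1·21728 = 302632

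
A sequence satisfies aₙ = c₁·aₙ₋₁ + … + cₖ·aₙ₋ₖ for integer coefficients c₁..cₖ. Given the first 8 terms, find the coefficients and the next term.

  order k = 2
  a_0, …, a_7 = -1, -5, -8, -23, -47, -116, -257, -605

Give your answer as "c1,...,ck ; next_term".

1,3 ; -1376

  a_2 = 1·-5 + 3·-1 = -8
  a_3 = 1·-8 + 3·-5 = -23
  a_4 = 1·-23 + 3·-8 = -47
  a_5 = 1·-47 + 3·-23 = -116
  a_6 = 1·-116 + 3·-47 = -257
  a_7 = 1·-257 + 3·-116 = -605
  a_8 = 1·-605 + 3·-257 = -1376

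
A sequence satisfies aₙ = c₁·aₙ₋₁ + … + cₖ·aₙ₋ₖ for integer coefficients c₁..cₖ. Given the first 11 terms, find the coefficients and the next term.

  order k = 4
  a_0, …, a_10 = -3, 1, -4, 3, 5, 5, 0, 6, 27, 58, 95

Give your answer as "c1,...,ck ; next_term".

2,-1,1,2 ; 171

  a_4 = 2·3 + -1·-4 + 1·1 + 2·-3 = 5
  a_5 = 2·5 + -1·3 + 1·-4 + 2·1 = 5
  a_6 = 2·5 + -1·5 + 1·3 + 2·-4 = 0
  a_7 = 2·0 + -1·5 + 1·5 + 2·3 = 6
  a_8 = 2·6 + -1·0 + 1·5 + 2·5 = 27
  a_9 = 2·27 + -1·6 + 1·0 + 2·5 = 58
  a_10 = 2·58 + -1·27 + 1·6 + 2·0 = 95
  a_11 = 2·95 + -1·58 + 1·27 + 2·6 = 171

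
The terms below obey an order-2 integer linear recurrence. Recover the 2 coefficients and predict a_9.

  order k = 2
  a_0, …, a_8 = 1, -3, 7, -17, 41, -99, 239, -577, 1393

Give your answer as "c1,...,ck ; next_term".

-2,1 ; -3363

  a_2 = -2·-3 + 1·1 = 7
  a_3 = -2·7 + 1·-3 = -17
  a_4 = -2·-17 + 1·7 = 41
  a_5 = -2·41 + 1·-17 = -99
  a_6 = -2·-99 + 1·41 = 239
  a_7 = -2·239 + 1·-99 = -577
  a_8 = -2·-577 + 1·239 = 1393
  a_9 = -2·1393 + 1·-577 = -3363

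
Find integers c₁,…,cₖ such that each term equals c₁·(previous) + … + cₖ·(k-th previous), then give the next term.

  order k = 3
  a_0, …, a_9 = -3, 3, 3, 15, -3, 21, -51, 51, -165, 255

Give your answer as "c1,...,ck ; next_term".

0,2,-3 ; -483

  a_3 = 0·3 + 2·3 + -3·-3 = 15
  a_4 = 0·15 + 2·3 + -3·3 = -3
  a_5 = 0·-3 + 2·15 + -3·3 = 21
  a_6 = 0·21 + 2·-3 + -3·15 = -51
  a_7 = 0·-51 + 2·21 + -3·-3 = 51
  a_8 = 0·51 + 2·-51 + -3·21 = -165
  a_9 = 0·-165 + 2·51 + -3·-51 = 255
  a_10 = 0·255 + 2·-165 + -3·51 = -483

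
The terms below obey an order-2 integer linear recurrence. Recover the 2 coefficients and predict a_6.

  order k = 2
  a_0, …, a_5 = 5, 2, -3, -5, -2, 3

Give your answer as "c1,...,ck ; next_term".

  a_2 = 1·2 + -1·5 = -3
  a_3 = 1·-3 + -1·2 = -5
  a_4 = 1·-5 + -1·-3 = -2
  a_5 = 1·-2 + -1·-5 = 3
  a_6 = 1·3 + -1·-2 = 5

1,-1 ; 5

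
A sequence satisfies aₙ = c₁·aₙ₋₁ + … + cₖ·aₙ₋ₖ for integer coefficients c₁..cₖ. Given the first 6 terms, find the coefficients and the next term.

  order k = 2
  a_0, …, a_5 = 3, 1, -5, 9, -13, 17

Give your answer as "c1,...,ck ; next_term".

  a_2 = -2·1 + -1·3 = -5
  a_3 = -2·-5 + -1·1 = 9
  a_4 = -2·9 + -1·-5 = -13
  a_5 = -2·-13 + -1·9 = 17
  a_6 = -2·17 + -1·-13 = -21

-2,-1 ; -21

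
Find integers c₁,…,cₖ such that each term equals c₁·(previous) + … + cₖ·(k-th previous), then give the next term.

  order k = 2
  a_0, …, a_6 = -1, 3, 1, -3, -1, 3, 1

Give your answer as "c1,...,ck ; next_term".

0,-1 ; -3

  a_2 = 0·3 + -1·-1 = 1
  a_3 = 0·1 + -1·3 = -3
  a_4 = 0·-3 + -1·1 = -1
  a_5 = 0·-1 + -1·-3 = 3
  a_6 = 0·3 + -1·-1 = 1
  a_7 = 0·1 + -1·3 = -3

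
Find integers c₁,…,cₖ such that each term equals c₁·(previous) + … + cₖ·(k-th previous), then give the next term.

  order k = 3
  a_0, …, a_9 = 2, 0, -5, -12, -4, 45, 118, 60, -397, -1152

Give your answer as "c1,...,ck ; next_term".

  a_3 = 2·-5 + -4·0 + -1·2 = -12
  a_4 = 2·-12 + -4·-5 + -1·0 = -4
  a_5 = 2·-4 + -4·-12 + -1·-5 = 45
  a_6 = 2·45 + -4·-4 + -1·-12 = 118
  a_7 = 2·118 + -4·45 + -1·-4 = 60
  a_8 = 2·60 + -4·118 + -1·45 = -397
  a_9 = 2·-397 + -4·60 + -1·118 = -1152
  a_10 = 2·-1152 + -4·-397 + -1·60 = -776

2,-4,-1 ; -776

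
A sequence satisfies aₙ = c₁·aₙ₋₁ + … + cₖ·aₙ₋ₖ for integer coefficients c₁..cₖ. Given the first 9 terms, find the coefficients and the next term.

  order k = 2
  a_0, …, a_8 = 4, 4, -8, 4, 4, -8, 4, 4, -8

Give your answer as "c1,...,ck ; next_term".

-1,-1 ; 4

  a_2 = -1·4 + -1·4 = -8
  a_3 = -1·-8 + -1·4 = 4
  a_4 = -1·4 + -1·-8 = 4
  a_5 = -1·4 + -1·4 = -8
  a_6 = -1·-8 + -1·4 = 4
  a_7 = -1·4 + -1·-8 = 4
  a_8 = -1·4 + -1·4 = -8
  a_9 = -1·-8 + -1·4 = 4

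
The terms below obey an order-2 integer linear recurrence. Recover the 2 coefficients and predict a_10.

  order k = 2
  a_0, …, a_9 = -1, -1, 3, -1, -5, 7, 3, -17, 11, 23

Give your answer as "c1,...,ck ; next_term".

  a_2 = -1·-1 + -2·-1 = 3
  a_3 = -1·3 + -2·-1 = -1
  a_4 = -1·-1 + -2·3 = -5
  a_5 = -1·-5 + -2·-1 = 7
  a_6 = -1·7 + -2·-5 = 3
  a_7 = -1·3 + -2·7 = -17
  a_8 = -1·-17 + -2·3 = 11
  a_9 = -1·11 + -2·-17 = 23
  a_10 = -1·23 + -2·11 = -45

-1,-2 ; -45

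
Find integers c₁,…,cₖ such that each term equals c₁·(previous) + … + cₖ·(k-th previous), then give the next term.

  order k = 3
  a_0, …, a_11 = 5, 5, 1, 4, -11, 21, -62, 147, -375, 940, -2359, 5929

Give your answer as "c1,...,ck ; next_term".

  a_3 = -1·1 + 3·5 + -2·5 = 4
  a_4 = -1·4 + 3·1 + -2·5 = -11
  a_5 = -1·-11 + 3·4 + -2·1 = 21
  a_6 = -1·21 + 3·-11 + -2·4 = -62
  a_7 = -1·-62 + 3·21 + -2·-11 = 147
  a_8 = -1·147 + 3·-62 + -2·21 = -375
  a_9 = -1·-375 + 3·147 + -2·-62 = 940
  a_10 = -1·940 + 3·-375 + -2·147 = -2359
  a_11 = -1·-2359 + 3·940 + -2·-375 = 5929
  a_12 = -1·5929 + 3·-2359 + -2·940 = -14886

-1,3,-2 ; -14886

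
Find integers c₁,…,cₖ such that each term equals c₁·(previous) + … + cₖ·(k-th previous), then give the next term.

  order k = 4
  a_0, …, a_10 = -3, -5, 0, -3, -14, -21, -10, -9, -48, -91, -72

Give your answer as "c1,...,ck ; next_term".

  a_4 = 1·-3 + -1·0 + 1·-5 + 2·-3 = -14
  a_5 = 1·-14 + -1·-3 + 1·0 + 2·-5 = -21
  a_6 = 1·-21 + -1·-14 + 1·-3 + 2·0 = -10
  a_7 = 1·-10 + -1·-21 + 1·-14 + 2·-3 = -9
  a_8 = 1·-9 + -1·-10 + 1·-21 + 2·-14 = -48
  a_9 = 1·-48 + -1·-9 + 1·-10 + 2·-21 = -91
  a_10 = 1·-91 + -1·-48 + 1·-9 + 2·-10 = -72
  a_11 = 1·-72 + -1·-91 + 1·-48 + 2·-9 = -47

1,-1,1,2 ; -47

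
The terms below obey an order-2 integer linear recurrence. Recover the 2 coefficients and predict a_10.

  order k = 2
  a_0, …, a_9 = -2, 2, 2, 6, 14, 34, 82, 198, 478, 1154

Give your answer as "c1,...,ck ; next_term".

2,1 ; 2786

  a_2 = 2·2 + 1·-2 = 2
  a_3 = 2·2 + 1·2 = 6
  a_4 = 2·6 + 1·2 = 14
  a_5 = 2·14 + 1·6 = 34
  a_6 = 2·34 + 1·14 = 82
  a_7 = 2·82 + 1·34 = 198
  a_8 = 2·198 + 1·82 = 478
  a_9 = 2·478 + 1·198 = 1154
  a_10 = 2·1154 + 1·478 = 2786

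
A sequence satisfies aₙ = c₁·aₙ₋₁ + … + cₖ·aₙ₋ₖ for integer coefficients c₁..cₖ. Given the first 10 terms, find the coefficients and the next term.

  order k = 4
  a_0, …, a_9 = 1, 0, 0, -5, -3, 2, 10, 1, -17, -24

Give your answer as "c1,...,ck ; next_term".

  a_4 = 1·-5 + -1·0 + -1·0 + 2·1 = -3
  a_5 = 1·-3 + -1·-5 + -1·0 + 2·0 = 2
  a_6 = 1·2 + -1·-3 + -1·-5 + 2·0 = 10
  a_7 = 1·10 + -1·2 + -1·-3 + 2·-5 = 1
  a_8 = 1·1 + -1·10 + -1·2 + 2·-3 = -17
  a_9 = 1·-17 + -1·1 + -1·10 + 2·2 = -24
  a_10 = 1·-24 + -1·-17 + -1·1 + 2·10 = 12

1,-1,-1,2 ; 12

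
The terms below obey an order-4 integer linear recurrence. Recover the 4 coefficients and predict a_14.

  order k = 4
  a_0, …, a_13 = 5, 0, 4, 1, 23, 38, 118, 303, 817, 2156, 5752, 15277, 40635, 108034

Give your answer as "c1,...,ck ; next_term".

  a_4 = 1·1 + 3·4 + 3·0 + 2·5 = 23
  a_5 = 1·23 + 3·1 + 3·4 + 2·0 = 38
  a_6 = 1·38 + 3·23 + 3·1 + 2·4 = 118
  a_7 = 1·118 + 3·38 + 3·23 + 2·1 = 303
  a_8 = 1·303 + 3·118 + 3·38 + 2·23 = 817
  a_9 = 1·817 + 3·303 + 3·118 + 2·38 = 2156
  a_10 = 1·2156 + 3·817 + 3·303 + 2·118 = 5752
  a_11 = 1·5752 + 3·2156 + 3·817 + 2·303 = 15277
  a_12 = 1·15277 + 3·5752 + 3·2156 + 2·817 = 40635
  a_13 = 1·40635 + 3·15277 + 3·5752 + 2·2156 = 108034
  a_14 = 1·108034 + 3·40635 + 3·15277 + 2·5752 = 287274

1,3,3,2 ; 287274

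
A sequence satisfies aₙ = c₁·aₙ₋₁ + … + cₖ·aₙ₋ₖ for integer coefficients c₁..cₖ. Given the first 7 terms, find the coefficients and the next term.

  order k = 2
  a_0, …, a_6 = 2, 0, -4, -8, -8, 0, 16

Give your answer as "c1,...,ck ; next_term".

2,-2 ; 32

  a_2 = 2·0 + -2·2 = -4
  a_3 = 2·-4 + -2·0 = -8
  a_4 = 2·-8 + -2·-4 = -8
  a_5 = 2·-8 + -2·-8 = 0
  a_6 = 2·0 + -2·-8 = 16
  a_7 = 2·16 + -2·0 = 32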